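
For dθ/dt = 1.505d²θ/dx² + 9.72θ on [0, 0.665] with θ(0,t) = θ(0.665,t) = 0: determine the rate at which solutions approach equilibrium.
Eigenvalues: λₙ = 1.505n²π²/0.665² - 9.72.
First three modes:
  n=1: λ₁ = 1.505π²/0.665² - 9.72 ≈ 23.869
  n=2: λ₂ = 6.02π²/0.665² - 9.72 ≈ 124.635
  n=3: λ₃ = 13.545π²/0.665² - 9.72 ≈ 292.578
Since 1.505π²/0.665² ≈ 33.589 > 9.72, all λₙ > 0.
The n=1 mode decays slowest → dominates as t → ∞.
Asymptotic: θ ~ c₁ sin(πx/0.665) e^{-λ₁t} with decay rate λ₁ ≈ 23.869.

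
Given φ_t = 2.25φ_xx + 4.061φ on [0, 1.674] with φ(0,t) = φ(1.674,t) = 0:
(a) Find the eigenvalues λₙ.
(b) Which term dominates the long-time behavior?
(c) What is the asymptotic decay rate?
Eigenvalues: λₙ = 2.25n²π²/1.674² - 4.061.
First three modes:
  n=1: λ₁ = 2.25π²/1.674² - 4.061 ≈ 3.863
  n=2: λ₂ = 9π²/1.674² - 4.061 ≈ 27.637
  n=3: λ₃ = 20.25π²/1.674² - 4.061 ≈ 67.259
Since 2.25π²/1.674² ≈ 7.924 > 4.061, all λₙ > 0.
The n=1 mode decays slowest → dominates as t → ∞.
Asymptotic: φ ~ c₁ sin(πx/1.674) e^{-λ₁t} with decay rate λ₁ ≈ 3.863.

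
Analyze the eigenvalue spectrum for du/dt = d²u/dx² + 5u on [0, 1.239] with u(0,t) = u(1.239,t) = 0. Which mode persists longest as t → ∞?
Eigenvalues: λₙ = n²π²/1.239² - 5.
First three modes:
  n=1: λ₁ = π²/1.239² - 5 ≈ 1.429
  n=2: λ₂ = 4π²/1.239² - 5 ≈ 20.717
  n=3: λ₃ = 9π²/1.239² - 5 ≈ 52.863
Since π²/1.239² ≈ 6.429 > 5, all λₙ > 0.
The n=1 mode decays slowest → dominates as t → ∞.
Asymptotic: u ~ c₁ sin(πx/1.239) e^{-λ₁t} with decay rate λ₁ ≈ 1.429.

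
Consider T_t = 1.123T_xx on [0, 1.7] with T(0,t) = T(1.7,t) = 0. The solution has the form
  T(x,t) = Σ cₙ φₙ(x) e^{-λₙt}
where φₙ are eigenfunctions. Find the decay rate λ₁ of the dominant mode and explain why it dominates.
Eigenvalues: λₙ = 1.123n²π²/1.7².
First three modes:
  n=1: λ₁ = 1.123π²/1.7² ≈ 3.835
  n=2: λ₂ = 4.492π²/1.7² ≈ 15.341 (4× faster decay)
  n=3: λ₃ = 10.107π²/1.7² ≈ 34.516 (9× faster decay)
As t → ∞, higher modes decay exponentially faster. The n=1 mode dominates: T ~ c₁ sin(πx/1.7) e^{-λ₁t}.
Decay rate: λ₁ = 1.123π²/1.7² ≈ 3.835.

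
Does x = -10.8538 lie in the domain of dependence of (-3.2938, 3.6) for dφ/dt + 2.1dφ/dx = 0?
Yes. The characteristic through (-3.2938, 3.6) passes through x = -10.8538.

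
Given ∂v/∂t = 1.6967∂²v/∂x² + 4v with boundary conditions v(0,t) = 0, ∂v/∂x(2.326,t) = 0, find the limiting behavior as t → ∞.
v grows unboundedly. Reaction dominates diffusion (r=4 > κπ²/(4L²)≈0.77); solution grows exponentially.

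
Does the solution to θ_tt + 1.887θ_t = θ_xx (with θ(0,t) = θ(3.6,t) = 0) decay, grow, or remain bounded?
θ → 0. Damping (γ=1.887) dissipates energy; oscillations decay exponentially.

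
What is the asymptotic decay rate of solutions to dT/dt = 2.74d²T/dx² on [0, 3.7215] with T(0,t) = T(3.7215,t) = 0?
Eigenvalues: λₙ = 2.74n²π²/3.7215².
First three modes:
  n=1: λ₁ = 2.74π²/3.7215² ≈ 1.953
  n=2: λ₂ = 10.96π²/3.7215² ≈ 7.81 (4× faster decay)
  n=3: λ₃ = 24.66π²/3.7215² ≈ 17.573 (9× faster decay)
As t → ∞, higher modes decay exponentially faster. The n=1 mode dominates: T ~ c₁ sin(πx/3.7215) e^{-λ₁t}.
Decay rate: λ₁ = 2.74π²/3.7215² ≈ 1.953.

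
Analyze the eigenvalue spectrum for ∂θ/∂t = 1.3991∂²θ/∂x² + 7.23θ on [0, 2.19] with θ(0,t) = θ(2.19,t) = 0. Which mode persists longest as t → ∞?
Eigenvalues: λₙ = 1.3991n²π²/2.19² - 7.23.
First three modes:
  n=1: λ₁ = 1.3991π²/2.19² - 7.23 ≈ -4.351
  n=2: λ₂ = 5.5964π²/2.19² - 7.23 ≈ 4.286
  n=3: λ₃ = 12.5919π²/2.19² - 7.23 ≈ 18.682
Since 1.3991π²/2.19² ≈ 2.879 < 7.23, λ₁ < 0.
The n=1 mode grows fastest (−λₙ is largest for n=1) → dominates.
Asymptotic: θ ~ c₁ sin(πx/2.19) e^{4.351t} (exponential growth at rate −λ₁ ≈ 4.351).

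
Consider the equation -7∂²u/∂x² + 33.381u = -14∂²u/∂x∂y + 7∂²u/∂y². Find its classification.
Rewriting in standard form: -7∂²u/∂x² + 14∂²u/∂x∂y - 7∂²u/∂y² + 33.381u = 0. Parabolic. (A = -7, B = 14, C = -7 gives B² - 4AC = 0.)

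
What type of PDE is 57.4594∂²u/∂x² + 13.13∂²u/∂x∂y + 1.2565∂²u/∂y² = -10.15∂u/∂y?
Rewriting in standard form: 57.4594∂²u/∂x² + 13.13∂²u/∂x∂y + 1.2565∂²u/∂y² + 10.15∂u/∂y = 0. With A = 57.4594, B = 13.13, C = 1.2565, the discriminant is -116.3940444. This is an elliptic PDE.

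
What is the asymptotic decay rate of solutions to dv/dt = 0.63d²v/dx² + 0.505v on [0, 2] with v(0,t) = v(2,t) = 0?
Eigenvalues: λₙ = 0.63n²π²/2² - 0.505.
First three modes:
  n=1: λ₁ = 0.63π²/2² - 0.505 ≈ 1.049
  n=2: λ₂ = 2.52π²/2² - 0.505 ≈ 5.713
  n=3: λ₃ = 5.67π²/2² - 0.505 ≈ 13.485
Since 0.63π²/2² ≈ 1.554 > 0.505, all λₙ > 0.
The n=1 mode decays slowest → dominates as t → ∞.
Asymptotic: v ~ c₁ sin(πx/2) e^{-λ₁t} with decay rate λ₁ ≈ 1.049.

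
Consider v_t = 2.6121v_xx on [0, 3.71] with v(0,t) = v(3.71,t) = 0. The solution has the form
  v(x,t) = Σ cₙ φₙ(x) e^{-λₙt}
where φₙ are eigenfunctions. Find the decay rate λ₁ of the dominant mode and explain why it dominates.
Eigenvalues: λₙ = 2.6121n²π²/3.71².
First three modes:
  n=1: λ₁ = 2.6121π²/3.71² ≈ 1.873
  n=2: λ₂ = 10.4484π²/3.71² ≈ 7.492 (4× faster decay)
  n=3: λ₃ = 23.5089π²/3.71² ≈ 16.857 (9× faster decay)
As t → ∞, higher modes decay exponentially faster. The n=1 mode dominates: v ~ c₁ sin(πx/3.71) e^{-λ₁t}.
Decay rate: λ₁ = 2.6121π²/3.71² ≈ 1.873.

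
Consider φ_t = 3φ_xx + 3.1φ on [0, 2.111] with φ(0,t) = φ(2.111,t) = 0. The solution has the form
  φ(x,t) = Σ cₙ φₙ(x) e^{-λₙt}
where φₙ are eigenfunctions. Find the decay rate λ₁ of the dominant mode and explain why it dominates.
Eigenvalues: λₙ = 3n²π²/2.111² - 3.1.
First three modes:
  n=1: λ₁ = 3π²/2.111² - 3.1 ≈ 3.544
  n=2: λ₂ = 12π²/2.111² - 3.1 ≈ 23.477
  n=3: λ₃ = 27π²/2.111² - 3.1 ≈ 56.698
Since 3π²/2.111² ≈ 6.644 > 3.1, all λₙ > 0.
The n=1 mode decays slowest → dominates as t → ∞.
Asymptotic: φ ~ c₁ sin(πx/2.111) e^{-λ₁t} with decay rate λ₁ ≈ 3.544.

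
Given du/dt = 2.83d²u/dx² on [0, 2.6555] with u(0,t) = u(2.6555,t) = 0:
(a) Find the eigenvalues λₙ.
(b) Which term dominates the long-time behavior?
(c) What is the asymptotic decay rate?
Eigenvalues: λₙ = 2.83n²π²/2.6555².
First three modes:
  n=1: λ₁ = 2.83π²/2.6555² ≈ 3.961
  n=2: λ₂ = 11.32π²/2.6555² ≈ 15.844 (4× faster decay)
  n=3: λ₃ = 25.47π²/2.6555² ≈ 35.648 (9× faster decay)
As t → ∞, higher modes decay exponentially faster. The n=1 mode dominates: u ~ c₁ sin(πx/2.6555) e^{-λ₁t}.
Decay rate: λ₁ = 2.83π²/2.6555² ≈ 3.961.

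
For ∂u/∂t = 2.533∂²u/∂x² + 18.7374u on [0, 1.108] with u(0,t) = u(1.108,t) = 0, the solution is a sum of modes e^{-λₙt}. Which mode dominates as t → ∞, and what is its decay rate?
Eigenvalues: λₙ = 2.533n²π²/1.108² - 18.7374.
First three modes:
  n=1: λ₁ = 2.533π²/1.108² - 18.7374 ≈ 1.626
  n=2: λ₂ = 10.132π²/1.108² - 18.7374 ≈ 62.717
  n=3: λ₃ = 22.797π²/1.108² - 18.7374 ≈ 164.535
Since 2.533π²/1.108² ≈ 20.364 > 18.7374, all λₙ > 0.
The n=1 mode decays slowest → dominates as t → ∞.
Asymptotic: u ~ c₁ sin(πx/1.108) e^{-λ₁t} with decay rate λ₁ ≈ 1.626.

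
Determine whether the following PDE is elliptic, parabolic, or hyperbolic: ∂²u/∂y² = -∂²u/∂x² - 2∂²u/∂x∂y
Rewriting in standard form: ∂²u/∂x² + 2∂²u/∂x∂y + ∂²u/∂y² = 0. Coefficients: A = 1, B = 2, C = 1. B² - 4AC = 0, which is zero, so the equation is parabolic.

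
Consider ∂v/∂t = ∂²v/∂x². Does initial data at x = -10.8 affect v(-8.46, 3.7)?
Yes, for any finite x. The heat equation has infinite propagation speed, so all initial data affects all points at any t > 0.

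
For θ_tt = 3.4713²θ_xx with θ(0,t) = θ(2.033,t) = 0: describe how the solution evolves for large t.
θ oscillates (no decay). Energy is conserved; the solution oscillates indefinitely as standing waves.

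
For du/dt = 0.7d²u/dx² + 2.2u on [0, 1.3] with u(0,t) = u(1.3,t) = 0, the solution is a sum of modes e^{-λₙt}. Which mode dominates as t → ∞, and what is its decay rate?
Eigenvalues: λₙ = 0.7n²π²/1.3² - 2.2.
First three modes:
  n=1: λ₁ = 0.7π²/1.3² - 2.2 ≈ 1.888
  n=2: λ₂ = 2.8π²/1.3² - 2.2 ≈ 14.152
  n=3: λ₃ = 6.3π²/1.3² - 2.2 ≈ 34.592
Since 0.7π²/1.3² ≈ 4.088 > 2.2, all λₙ > 0.
The n=1 mode decays slowest → dominates as t → ∞.
Asymptotic: u ~ c₁ sin(πx/1.3) e^{-λ₁t} with decay rate λ₁ ≈ 1.888.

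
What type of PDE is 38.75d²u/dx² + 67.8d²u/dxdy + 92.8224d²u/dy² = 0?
With A = 38.75, B = 67.8, C = 92.8224, the discriminant is -9790.632. This is an elliptic PDE.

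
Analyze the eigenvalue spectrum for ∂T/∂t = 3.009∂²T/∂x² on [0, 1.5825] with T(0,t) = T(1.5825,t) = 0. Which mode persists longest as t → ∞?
Eigenvalues: λₙ = 3.009n²π²/1.5825².
First three modes:
  n=1: λ₁ = 3.009π²/1.5825² ≈ 11.859
  n=2: λ₂ = 12.036π²/1.5825² ≈ 47.435 (4× faster decay)
  n=3: λ₃ = 27.081π²/1.5825² ≈ 106.728 (9× faster decay)
As t → ∞, higher modes decay exponentially faster. The n=1 mode dominates: T ~ c₁ sin(πx/1.5825) e^{-λ₁t}.
Decay rate: λ₁ = 3.009π²/1.5825² ≈ 11.859.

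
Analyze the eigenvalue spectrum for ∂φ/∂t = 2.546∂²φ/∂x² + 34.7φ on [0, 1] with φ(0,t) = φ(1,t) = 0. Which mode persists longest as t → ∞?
Eigenvalues: λₙ = 2.546n²π²/1² - 34.7.
First three modes:
  n=1: λ₁ = 2.546π² - 34.7 ≈ -9.572
  n=2: λ₂ = 10.184π² - 34.7 ≈ 65.812
  n=3: λ₃ = 22.914π² - 34.7 ≈ 191.452
Since 2.546π² ≈ 25.128 < 34.7, λ₁ < 0.
The n=1 mode grows fastest (−λₙ is largest for n=1) → dominates.
Asymptotic: φ ~ c₁ sin(πx/1) e^{9.572t} (exponential growth at rate −λ₁ ≈ 9.572).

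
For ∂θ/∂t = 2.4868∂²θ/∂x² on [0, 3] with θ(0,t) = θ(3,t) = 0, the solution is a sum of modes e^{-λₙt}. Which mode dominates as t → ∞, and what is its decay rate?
Eigenvalues: λₙ = 2.4868n²π²/3².
First three modes:
  n=1: λ₁ = 2.4868π²/3² ≈ 2.727
  n=2: λ₂ = 9.9472π²/3² ≈ 10.908 (4× faster decay)
  n=3: λ₃ = 22.3812π²/3² ≈ 24.544 (9× faster decay)
As t → ∞, higher modes decay exponentially faster. The n=1 mode dominates: θ ~ c₁ sin(πx/3) e^{-λ₁t}.
Decay rate: λ₁ = 2.4868π²/3² ≈ 2.727.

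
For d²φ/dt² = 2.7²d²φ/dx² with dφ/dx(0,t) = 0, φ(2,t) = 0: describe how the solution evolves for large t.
φ oscillates (no decay). Energy is conserved; the solution oscillates indefinitely as standing waves.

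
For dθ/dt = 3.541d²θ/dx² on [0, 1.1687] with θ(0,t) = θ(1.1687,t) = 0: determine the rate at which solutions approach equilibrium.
Eigenvalues: λₙ = 3.541n²π²/1.1687².
First three modes:
  n=1: λ₁ = 3.541π²/1.1687² ≈ 25.587
  n=2: λ₂ = 14.164π²/1.1687² ≈ 102.348 (4× faster decay)
  n=3: λ₃ = 31.869π²/1.1687² ≈ 230.283 (9× faster decay)
As t → ∞, higher modes decay exponentially faster. The n=1 mode dominates: θ ~ c₁ sin(πx/1.1687) e^{-λ₁t}.
Decay rate: λ₁ = 3.541π²/1.1687² ≈ 25.587.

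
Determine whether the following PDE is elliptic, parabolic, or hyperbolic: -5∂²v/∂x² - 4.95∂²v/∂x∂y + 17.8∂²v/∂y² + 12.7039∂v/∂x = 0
Coefficients: A = -5, B = -4.95, C = 17.8. B² - 4AC = 380.5025, which is positive, so the equation is hyperbolic.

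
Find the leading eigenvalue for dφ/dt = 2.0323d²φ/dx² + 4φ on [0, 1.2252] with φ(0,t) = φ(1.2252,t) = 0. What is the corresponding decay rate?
Eigenvalues: λₙ = 2.0323n²π²/1.2252² - 4.
First three modes:
  n=1: λ₁ = 2.0323π²/1.2252² - 4 ≈ 9.362
  n=2: λ₂ = 8.1292π²/1.2252² - 4 ≈ 49.448
  n=3: λ₃ = 18.2907π²/1.2252² - 4 ≈ 116.259
Since 2.0323π²/1.2252² ≈ 13.362 > 4, all λₙ > 0.
The n=1 mode decays slowest → dominates as t → ∞.
Asymptotic: φ ~ c₁ sin(πx/1.2252) e^{-λ₁t} with decay rate λ₁ ≈ 9.362.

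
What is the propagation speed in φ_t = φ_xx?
Infinite. The heat equation is parabolic, not hyperbolic, so disturbances propagate instantly.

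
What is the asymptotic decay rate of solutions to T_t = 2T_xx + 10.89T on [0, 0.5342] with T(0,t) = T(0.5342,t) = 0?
Eigenvalues: λₙ = 2n²π²/0.5342² - 10.89.
First three modes:
  n=1: λ₁ = 2π²/0.5342² - 10.89 ≈ 58.281
  n=2: λ₂ = 8π²/0.5342² - 10.89 ≈ 265.793
  n=3: λ₃ = 18π²/0.5342² - 10.89 ≈ 611.646
Since 2π²/0.5342² ≈ 69.171 > 10.89, all λₙ > 0.
The n=1 mode decays slowest → dominates as t → ∞.
Asymptotic: T ~ c₁ sin(πx/0.5342) e^{-λ₁t} with decay rate λ₁ ≈ 58.281.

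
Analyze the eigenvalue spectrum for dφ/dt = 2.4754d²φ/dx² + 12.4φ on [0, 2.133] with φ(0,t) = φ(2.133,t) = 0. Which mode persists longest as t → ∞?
Eigenvalues: λₙ = 2.4754n²π²/2.133² - 12.4.
First three modes:
  n=1: λ₁ = 2.4754π²/2.133² - 12.4 ≈ -7.03
  n=2: λ₂ = 9.9016π²/2.133² - 12.4 ≈ 9.079
  n=3: λ₃ = 22.2786π²/2.133² - 12.4 ≈ 35.929
Since 2.4754π²/2.133² ≈ 5.37 < 12.4, λ₁ < 0.
The n=1 mode grows fastest (−λₙ is largest for n=1) → dominates.
Asymptotic: φ ~ c₁ sin(πx/2.133) e^{7.03t} (exponential growth at rate −λ₁ ≈ 7.03).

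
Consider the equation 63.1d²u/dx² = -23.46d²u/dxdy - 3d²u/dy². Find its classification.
Rewriting in standard form: 63.1d²u/dx² + 23.46d²u/dxdy + 3d²u/dy² = 0. Elliptic. (A = 63.1, B = 23.46, C = 3 gives B² - 4AC = -206.8284.)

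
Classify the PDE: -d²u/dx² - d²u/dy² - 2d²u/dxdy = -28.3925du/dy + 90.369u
Rewriting in standard form: -d²u/dx² - 2d²u/dxdy - d²u/dy² + 28.3925du/dy - 90.369u = 0. A = -1, B = -2, C = -1. Discriminant B² - 4AC = 0. Since 0 = 0, parabolic.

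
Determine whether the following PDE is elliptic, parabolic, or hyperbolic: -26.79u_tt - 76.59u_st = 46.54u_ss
Rewriting in standard form: -46.54u_ss - 76.59u_st - 26.79u_tt = 0. Coefficients: A = -46.54, B = -76.59, C = -26.79. B² - 4AC = 878.8017, which is positive, so the equation is hyperbolic.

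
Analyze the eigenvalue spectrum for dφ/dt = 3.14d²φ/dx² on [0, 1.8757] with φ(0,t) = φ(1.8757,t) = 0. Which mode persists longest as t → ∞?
Eigenvalues: λₙ = 3.14n²π²/1.8757².
First three modes:
  n=1: λ₁ = 3.14π²/1.8757² ≈ 8.809
  n=2: λ₂ = 12.56π²/1.8757² ≈ 35.234 (4× faster decay)
  n=3: λ₃ = 28.26π²/1.8757² ≈ 79.277 (9× faster decay)
As t → ∞, higher modes decay exponentially faster. The n=1 mode dominates: φ ~ c₁ sin(πx/1.8757) e^{-λ₁t}.
Decay rate: λ₁ = 3.14π²/1.8757² ≈ 8.809.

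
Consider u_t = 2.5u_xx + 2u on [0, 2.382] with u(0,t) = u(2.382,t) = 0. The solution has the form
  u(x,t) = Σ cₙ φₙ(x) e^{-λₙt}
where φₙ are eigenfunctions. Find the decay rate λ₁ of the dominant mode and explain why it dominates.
Eigenvalues: λₙ = 2.5n²π²/2.382² - 2.
First three modes:
  n=1: λ₁ = 2.5π²/2.382² - 2 ≈ 2.349
  n=2: λ₂ = 10π²/2.382² - 2 ≈ 15.395
  n=3: λ₃ = 22.5π²/2.382² - 2 ≈ 37.138
Since 2.5π²/2.382² ≈ 4.349 > 2, all λₙ > 0.
The n=1 mode decays slowest → dominates as t → ∞.
Asymptotic: u ~ c₁ sin(πx/2.382) e^{-λ₁t} with decay rate λ₁ ≈ 2.349.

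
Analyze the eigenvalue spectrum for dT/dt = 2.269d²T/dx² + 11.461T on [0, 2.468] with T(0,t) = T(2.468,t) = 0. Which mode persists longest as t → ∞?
Eigenvalues: λₙ = 2.269n²π²/2.468² - 11.461.
First three modes:
  n=1: λ₁ = 2.269π²/2.468² - 11.461 ≈ -7.784
  n=2: λ₂ = 9.076π²/2.468² - 11.461 ≈ 3.245
  n=3: λ₃ = 20.421π²/2.468² - 11.461 ≈ 21.628
Since 2.269π²/2.468² ≈ 3.677 < 11.461, λ₁ < 0.
The n=1 mode grows fastest (−λₙ is largest for n=1) → dominates.
Asymptotic: T ~ c₁ sin(πx/2.468) e^{7.784t} (exponential growth at rate −λ₁ ≈ 7.784).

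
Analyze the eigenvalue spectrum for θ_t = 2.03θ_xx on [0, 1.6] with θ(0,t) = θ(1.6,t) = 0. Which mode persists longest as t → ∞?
Eigenvalues: λₙ = 2.03n²π²/1.6².
First three modes:
  n=1: λ₁ = 2.03π²/1.6² ≈ 7.826
  n=2: λ₂ = 8.12π²/1.6² ≈ 31.305 (4× faster decay)
  n=3: λ₃ = 18.27π²/1.6² ≈ 70.437 (9× faster decay)
As t → ∞, higher modes decay exponentially faster. The n=1 mode dominates: θ ~ c₁ sin(πx/1.6) e^{-λ₁t}.
Decay rate: λ₁ = 2.03π²/1.6² ≈ 7.826.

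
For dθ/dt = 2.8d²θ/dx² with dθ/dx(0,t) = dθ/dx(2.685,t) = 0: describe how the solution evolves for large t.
θ → constant (steady state). Heat is conserved (no flux at boundaries); solution approaches the spatial average.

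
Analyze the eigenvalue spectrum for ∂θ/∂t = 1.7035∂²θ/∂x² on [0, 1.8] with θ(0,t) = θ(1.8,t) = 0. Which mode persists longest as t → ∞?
Eigenvalues: λₙ = 1.7035n²π²/1.8².
First three modes:
  n=1: λ₁ = 1.7035π²/1.8² ≈ 5.189
  n=2: λ₂ = 6.814π²/1.8² ≈ 20.757 (4× faster decay)
  n=3: λ₃ = 15.3315π²/1.8² ≈ 46.702 (9× faster decay)
As t → ∞, higher modes decay exponentially faster. The n=1 mode dominates: θ ~ c₁ sin(πx/1.8) e^{-λ₁t}.
Decay rate: λ₁ = 1.7035π²/1.8² ≈ 5.189.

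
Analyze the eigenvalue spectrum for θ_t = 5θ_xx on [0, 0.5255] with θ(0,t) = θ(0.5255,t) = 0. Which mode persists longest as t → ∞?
Eigenvalues: λₙ = 5n²π²/0.5255².
First three modes:
  n=1: λ₁ = 5π²/0.5255² ≈ 178.7
  n=2: λ₂ = 20π²/0.5255² ≈ 714.8 (4× faster decay)
  n=3: λ₃ = 45π²/0.5255² ≈ 1608.299 (9× faster decay)
As t → ∞, higher modes decay exponentially faster. The n=1 mode dominates: θ ~ c₁ sin(πx/0.5255) e^{-λ₁t}.
Decay rate: λ₁ = 5π²/0.5255² ≈ 178.7.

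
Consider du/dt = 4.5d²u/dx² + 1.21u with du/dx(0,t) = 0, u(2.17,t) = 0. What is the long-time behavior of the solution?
As t → ∞, u → 0. Diffusion dominates reaction (r=1.21 < κπ²/(4L²)≈2.36); solution decays.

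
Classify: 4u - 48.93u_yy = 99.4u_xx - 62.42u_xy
Rewriting in standard form: -99.4u_xx + 62.42u_xy - 48.93u_yy + 4u = 0. Elliptic (discriminant = -15558.3116).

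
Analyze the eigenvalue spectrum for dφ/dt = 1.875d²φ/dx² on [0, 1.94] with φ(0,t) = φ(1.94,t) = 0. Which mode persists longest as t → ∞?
Eigenvalues: λₙ = 1.875n²π²/1.94².
First three modes:
  n=1: λ₁ = 1.875π²/1.94² ≈ 4.917
  n=2: λ₂ = 7.5π²/1.94² ≈ 19.668 (4× faster decay)
  n=3: λ₃ = 16.875π²/1.94² ≈ 44.253 (9× faster decay)
As t → ∞, higher modes decay exponentially faster. The n=1 mode dominates: φ ~ c₁ sin(πx/1.94) e^{-λ₁t}.
Decay rate: λ₁ = 1.875π²/1.94² ≈ 4.917.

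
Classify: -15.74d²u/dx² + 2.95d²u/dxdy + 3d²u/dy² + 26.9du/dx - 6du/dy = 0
Hyperbolic (discriminant = 197.5825).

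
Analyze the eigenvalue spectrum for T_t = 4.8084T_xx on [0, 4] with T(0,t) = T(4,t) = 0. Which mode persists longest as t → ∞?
Eigenvalues: λₙ = 4.8084n²π²/4².
First three modes:
  n=1: λ₁ = 4.8084π²/4² ≈ 2.966
  n=2: λ₂ = 19.2336π²/4² ≈ 11.864 (4× faster decay)
  n=3: λ₃ = 43.2756π²/4² ≈ 26.695 (9× faster decay)
As t → ∞, higher modes decay exponentially faster. The n=1 mode dominates: T ~ c₁ sin(πx/4) e^{-λ₁t}.
Decay rate: λ₁ = 4.8084π²/4² ≈ 2.966.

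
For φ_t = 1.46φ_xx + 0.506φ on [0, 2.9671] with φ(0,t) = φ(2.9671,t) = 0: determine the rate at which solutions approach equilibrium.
Eigenvalues: λₙ = 1.46n²π²/2.9671² - 0.506.
First three modes:
  n=1: λ₁ = 1.46π²/2.9671² - 0.506 ≈ 1.131
  n=2: λ₂ = 5.84π²/2.9671² - 0.506 ≈ 6.041
  n=3: λ₃ = 13.14π²/2.9671² - 0.506 ≈ 14.225
Since 1.46π²/2.9671² ≈ 1.637 > 0.506, all λₙ > 0.
The n=1 mode decays slowest → dominates as t → ∞.
Asymptotic: φ ~ c₁ sin(πx/2.9671) e^{-λ₁t} with decay rate λ₁ ≈ 1.131.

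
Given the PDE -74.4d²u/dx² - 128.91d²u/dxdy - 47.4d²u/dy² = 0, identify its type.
The second-order coefficients are A = -74.4, B = -128.91, C = -47.4. Since B² - 4AC = 2511.5481 > 0, this is a hyperbolic PDE.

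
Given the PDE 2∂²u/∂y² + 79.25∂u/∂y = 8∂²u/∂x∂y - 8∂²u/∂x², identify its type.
Rewriting in standard form: 8∂²u/∂x² - 8∂²u/∂x∂y + 2∂²u/∂y² + 79.25∂u/∂y = 0. The second-order coefficients are A = 8, B = -8, C = 2. Since B² - 4AC = 0 = 0, this is a parabolic PDE.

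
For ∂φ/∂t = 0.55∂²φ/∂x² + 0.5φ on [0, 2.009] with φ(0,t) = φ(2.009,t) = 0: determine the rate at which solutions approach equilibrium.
Eigenvalues: λₙ = 0.55n²π²/2.009² - 0.5.
First three modes:
  n=1: λ₁ = 0.55π²/2.009² - 0.5 ≈ 0.845
  n=2: λ₂ = 2.2π²/2.009² - 0.5 ≈ 4.88
  n=3: λ₃ = 4.95π²/2.009² - 0.5 ≈ 11.604
Since 0.55π²/2.009² ≈ 1.345 > 0.5, all λₙ > 0.
The n=1 mode decays slowest → dominates as t → ∞.
Asymptotic: φ ~ c₁ sin(πx/2.009) e^{-λ₁t} with decay rate λ₁ ≈ 0.845.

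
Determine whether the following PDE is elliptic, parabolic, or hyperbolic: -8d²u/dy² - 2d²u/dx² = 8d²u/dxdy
Rewriting in standard form: -2d²u/dx² - 8d²u/dxdy - 8d²u/dy² = 0. Coefficients: A = -2, B = -8, C = -8. B² - 4AC = 0, which is zero, so the equation is parabolic.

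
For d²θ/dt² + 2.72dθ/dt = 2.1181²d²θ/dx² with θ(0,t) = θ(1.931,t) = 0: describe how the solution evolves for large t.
θ → 0. Damping (γ=2.72) dissipates energy; oscillations decay exponentially.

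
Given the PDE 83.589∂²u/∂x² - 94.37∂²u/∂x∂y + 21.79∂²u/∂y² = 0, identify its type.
The second-order coefficients are A = 83.589, B = -94.37, C = 21.79. Since B² - 4AC = 1620.07966 > 0, this is a hyperbolic PDE.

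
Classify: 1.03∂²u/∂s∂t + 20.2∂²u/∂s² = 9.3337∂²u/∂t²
Rewriting in standard form: 20.2∂²u/∂s² + 1.03∂²u/∂s∂t - 9.3337∂²u/∂t² = 0. Hyperbolic (discriminant = 755.22386).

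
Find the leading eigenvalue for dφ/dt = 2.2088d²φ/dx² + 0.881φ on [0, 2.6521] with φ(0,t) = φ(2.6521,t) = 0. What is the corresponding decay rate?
Eigenvalues: λₙ = 2.2088n²π²/2.6521² - 0.881.
First three modes:
  n=1: λ₁ = 2.2088π²/2.6521² - 0.881 ≈ 2.218
  n=2: λ₂ = 8.8352π²/2.6521² - 0.881 ≈ 11.517
  n=3: λ₃ = 19.8792π²/2.6521² - 0.881 ≈ 27.014
Since 2.2088π²/2.6521² ≈ 3.099 > 0.881, all λₙ > 0.
The n=1 mode decays slowest → dominates as t → ∞.
Asymptotic: φ ~ c₁ sin(πx/2.6521) e^{-λ₁t} with decay rate λ₁ ≈ 2.218.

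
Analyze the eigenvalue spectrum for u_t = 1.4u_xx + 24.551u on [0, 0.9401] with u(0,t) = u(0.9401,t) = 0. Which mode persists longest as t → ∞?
Eigenvalues: λₙ = 1.4n²π²/0.9401² - 24.551.
First three modes:
  n=1: λ₁ = 1.4π²/0.9401² - 24.551 ≈ -8.917
  n=2: λ₂ = 5.6π²/0.9401² - 24.551 ≈ 37.986
  n=3: λ₃ = 12.6π²/0.9401² - 24.551 ≈ 116.158
Since 1.4π²/0.9401² ≈ 15.634 < 24.551, λ₁ < 0.
The n=1 mode grows fastest (−λₙ is largest for n=1) → dominates.
Asymptotic: u ~ c₁ sin(πx/0.9401) e^{8.917t} (exponential growth at rate −λ₁ ≈ 8.917).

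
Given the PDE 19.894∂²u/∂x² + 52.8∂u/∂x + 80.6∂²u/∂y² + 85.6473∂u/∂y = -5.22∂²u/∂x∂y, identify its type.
Rewriting in standard form: 19.894∂²u/∂x² + 5.22∂²u/∂x∂y + 80.6∂²u/∂y² + 52.8∂u/∂x + 85.6473∂u/∂y = 0. The second-order coefficients are A = 19.894, B = 5.22, C = 80.6. Since B² - 4AC = -6386.5772 < 0, this is an elliptic PDE.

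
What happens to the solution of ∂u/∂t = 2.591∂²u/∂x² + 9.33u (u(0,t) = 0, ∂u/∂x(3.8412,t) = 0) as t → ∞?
u grows unboundedly. Reaction dominates diffusion (r=9.33 > κπ²/(4L²)≈0.43); solution grows exponentially.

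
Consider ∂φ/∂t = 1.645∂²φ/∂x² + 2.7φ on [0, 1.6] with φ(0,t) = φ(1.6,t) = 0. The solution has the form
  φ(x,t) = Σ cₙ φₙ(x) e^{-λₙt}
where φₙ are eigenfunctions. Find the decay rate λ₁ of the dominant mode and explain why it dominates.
Eigenvalues: λₙ = 1.645n²π²/1.6² - 2.7.
First three modes:
  n=1: λ₁ = 1.645π²/1.6² - 2.7 ≈ 3.642
  n=2: λ₂ = 6.58π²/1.6² - 2.7 ≈ 22.668
  n=3: λ₃ = 14.805π²/1.6² - 2.7 ≈ 54.378
Since 1.645π²/1.6² ≈ 6.342 > 2.7, all λₙ > 0.
The n=1 mode decays slowest → dominates as t → ∞.
Asymptotic: φ ~ c₁ sin(πx/1.6) e^{-λ₁t} with decay rate λ₁ ≈ 3.642.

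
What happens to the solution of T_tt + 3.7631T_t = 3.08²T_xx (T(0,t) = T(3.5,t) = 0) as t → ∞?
T → 0. Damping (γ=3.7631) dissipates energy; oscillations decay exponentially.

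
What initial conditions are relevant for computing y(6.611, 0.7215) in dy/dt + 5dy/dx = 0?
A single point: x = 3.0035. The characteristic through (6.611, 0.7215) is x - 5t = const, so x = 6.611 - 5·0.7215 = 3.0035.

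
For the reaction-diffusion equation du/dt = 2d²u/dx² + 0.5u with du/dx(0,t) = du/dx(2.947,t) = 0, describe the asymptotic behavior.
u grows unboundedly. With Neumann BCs the constant mode has diffusion eigenvalue 0, so any r > 0 makes it grow like e^(0.5t); solution grows exponentially.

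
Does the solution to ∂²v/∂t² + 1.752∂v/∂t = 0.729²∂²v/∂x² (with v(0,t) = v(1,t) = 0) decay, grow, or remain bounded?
v → 0. Damping (γ=1.752) dissipates energy; oscillations decay exponentially.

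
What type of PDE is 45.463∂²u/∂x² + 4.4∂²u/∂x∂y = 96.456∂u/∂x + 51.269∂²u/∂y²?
Rewriting in standard form: 45.463∂²u/∂x² + 4.4∂²u/∂x∂y - 51.269∂²u/∂y² - 96.456∂u/∂x = 0. With A = 45.463, B = 4.4, C = -51.269, the discriminant is 9342.730188. This is a hyperbolic PDE.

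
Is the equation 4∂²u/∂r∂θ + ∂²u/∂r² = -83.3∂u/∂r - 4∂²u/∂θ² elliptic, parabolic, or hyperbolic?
Rewriting in standard form: ∂²u/∂r² + 4∂²u/∂r∂θ + 4∂²u/∂θ² + 83.3∂u/∂r = 0. Computing B² - 4AC with A = 1, B = 4, C = 4: discriminant = 0 (zero). Answer: parabolic.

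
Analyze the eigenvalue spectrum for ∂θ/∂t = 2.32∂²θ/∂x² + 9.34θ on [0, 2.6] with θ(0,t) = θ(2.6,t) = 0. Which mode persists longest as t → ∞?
Eigenvalues: λₙ = 2.32n²π²/2.6² - 9.34.
First three modes:
  n=1: λ₁ = 2.32π²/2.6² - 9.34 ≈ -5.953
  n=2: λ₂ = 9.28π²/2.6² - 9.34 ≈ 4.209
  n=3: λ₃ = 20.88π²/2.6² - 9.34 ≈ 21.145
Since 2.32π²/2.6² ≈ 3.387 < 9.34, λ₁ < 0.
The n=1 mode grows fastest (−λₙ is largest for n=1) → dominates.
Asymptotic: θ ~ c₁ sin(πx/2.6) e^{5.953t} (exponential growth at rate −λ₁ ≈ 5.953).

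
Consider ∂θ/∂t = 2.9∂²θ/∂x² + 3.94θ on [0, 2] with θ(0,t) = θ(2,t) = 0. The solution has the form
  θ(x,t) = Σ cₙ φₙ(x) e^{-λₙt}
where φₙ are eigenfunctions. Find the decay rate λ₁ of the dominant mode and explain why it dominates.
Eigenvalues: λₙ = 2.9n²π²/2² - 3.94.
First three modes:
  n=1: λ₁ = 2.9π²/2² - 3.94 ≈ 3.215
  n=2: λ₂ = 11.6π²/2² - 3.94 ≈ 24.682
  n=3: λ₃ = 26.1π²/2² - 3.94 ≈ 60.459
Since 2.9π²/2² ≈ 7.155 > 3.94, all λₙ > 0.
The n=1 mode decays slowest → dominates as t → ∞.
Asymptotic: θ ~ c₁ sin(πx/2) e^{-λ₁t} with decay rate λ₁ ≈ 3.215.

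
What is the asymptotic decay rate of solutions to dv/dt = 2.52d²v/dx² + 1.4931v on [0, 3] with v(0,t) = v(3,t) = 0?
Eigenvalues: λₙ = 2.52n²π²/3² - 1.4931.
First three modes:
  n=1: λ₁ = 2.52π²/3² - 1.4931 ≈ 1.27
  n=2: λ₂ = 10.08π²/3² - 1.4931 ≈ 9.561
  n=3: λ₃ = 22.68π²/3² - 1.4931 ≈ 23.378
Since 2.52π²/3² ≈ 2.763 > 1.4931, all λₙ > 0.
The n=1 mode decays slowest → dominates as t → ∞.
Asymptotic: v ~ c₁ sin(πx/3) e^{-λ₁t} with decay rate λ₁ ≈ 1.27.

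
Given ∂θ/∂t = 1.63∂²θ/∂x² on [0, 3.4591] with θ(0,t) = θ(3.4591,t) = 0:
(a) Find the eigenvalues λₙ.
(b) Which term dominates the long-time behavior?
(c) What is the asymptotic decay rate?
Eigenvalues: λₙ = 1.63n²π²/3.4591².
First three modes:
  n=1: λ₁ = 1.63π²/3.4591² ≈ 1.345
  n=2: λ₂ = 6.52π²/3.4591² ≈ 5.378 (4× faster decay)
  n=3: λ₃ = 14.67π²/3.4591² ≈ 12.101 (9× faster decay)
As t → ∞, higher modes decay exponentially faster. The n=1 mode dominates: θ ~ c₁ sin(πx/3.4591) e^{-λ₁t}.
Decay rate: λ₁ = 1.63π²/3.4591² ≈ 1.345.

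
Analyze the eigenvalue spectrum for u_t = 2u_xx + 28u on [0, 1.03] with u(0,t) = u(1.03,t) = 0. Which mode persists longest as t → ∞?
Eigenvalues: λₙ = 2n²π²/1.03² - 28.
First three modes:
  n=1: λ₁ = 2π²/1.03² - 28 ≈ -9.394
  n=2: λ₂ = 8π²/1.03² - 28 ≈ 46.424
  n=3: λ₃ = 18π²/1.03² - 28 ≈ 139.455
Since 2π²/1.03² ≈ 18.606 < 28, λ₁ < 0.
The n=1 mode grows fastest (−λₙ is largest for n=1) → dominates.
Asymptotic: u ~ c₁ sin(πx/1.03) e^{9.394t} (exponential growth at rate −λ₁ ≈ 9.394).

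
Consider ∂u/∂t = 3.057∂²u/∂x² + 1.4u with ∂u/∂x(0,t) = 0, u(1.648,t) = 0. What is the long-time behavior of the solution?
As t → ∞, u → 0. Diffusion dominates reaction (r=1.4 < κπ²/(4L²)≈2.78); solution decays.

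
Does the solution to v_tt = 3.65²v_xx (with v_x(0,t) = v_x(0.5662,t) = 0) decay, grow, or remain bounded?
v oscillates about a mean that drifts linearly in t (generically unbounded; no decay). There is no damping, so the nonconstant modes persist as standing waves (energy conserved, no decay). But with Neumann conditions at both ends the constant mode has eigenvalue 0: the spatial mean M(t) of v satisfies M'' = 0, so M(t) = M(0) + M'(0)·t. Unless the initial velocity has zero mean (∫v_t(x,0)dx = 0), the solution grows linearly in t (unbounded, though not exponentially); if it does have zero mean, the solution stays bounded and simply oscillates.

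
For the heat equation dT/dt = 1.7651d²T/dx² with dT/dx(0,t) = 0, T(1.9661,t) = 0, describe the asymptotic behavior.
T → 0. Heat escapes through the Dirichlet boundary.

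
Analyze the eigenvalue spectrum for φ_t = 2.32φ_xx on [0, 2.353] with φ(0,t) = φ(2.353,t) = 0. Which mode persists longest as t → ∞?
Eigenvalues: λₙ = 2.32n²π²/2.353².
First three modes:
  n=1: λ₁ = 2.32π²/2.353² ≈ 4.136
  n=2: λ₂ = 9.28π²/2.353² ≈ 16.543 (4× faster decay)
  n=3: λ₃ = 20.88π²/2.353² ≈ 37.221 (9× faster decay)
As t → ∞, higher modes decay exponentially faster. The n=1 mode dominates: φ ~ c₁ sin(πx/2.353) e^{-λ₁t}.
Decay rate: λ₁ = 2.32π²/2.353² ≈ 4.136.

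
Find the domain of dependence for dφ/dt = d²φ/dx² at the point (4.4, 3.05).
The entire real line. The heat equation has infinite propagation speed: any initial disturbance instantly affects all points (though exponentially small far away).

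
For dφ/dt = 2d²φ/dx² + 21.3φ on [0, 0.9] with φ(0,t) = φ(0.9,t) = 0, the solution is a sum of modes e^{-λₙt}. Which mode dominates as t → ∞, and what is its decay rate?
Eigenvalues: λₙ = 2n²π²/0.9² - 21.3.
First three modes:
  n=1: λ₁ = 2π²/0.9² - 21.3 ≈ 3.069
  n=2: λ₂ = 8π²/0.9² - 21.3 ≈ 76.178
  n=3: λ₃ = 18π²/0.9² - 21.3 ≈ 198.025
Since 2π²/0.9² ≈ 24.369 > 21.3, all λₙ > 0.
The n=1 mode decays slowest → dominates as t → ∞.
Asymptotic: φ ~ c₁ sin(πx/0.9) e^{-λ₁t} with decay rate λ₁ ≈ 3.069.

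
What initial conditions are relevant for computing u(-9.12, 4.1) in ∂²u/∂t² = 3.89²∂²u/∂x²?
Domain of dependence: [-25.069, 6.829]. Signals travel at speed 3.89, so data within |x - -9.12| ≤ 3.89·4.1 = 15.949 can reach the point.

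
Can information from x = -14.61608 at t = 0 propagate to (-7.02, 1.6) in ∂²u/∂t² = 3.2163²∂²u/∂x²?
No. The domain of dependence is [-12.16608, -1.87392], and -14.61608 is outside this interval.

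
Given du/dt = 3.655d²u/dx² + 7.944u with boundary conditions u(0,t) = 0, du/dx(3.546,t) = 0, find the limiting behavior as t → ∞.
u grows unboundedly. Reaction dominates diffusion (r=7.944 > κπ²/(4L²)≈0.72); solution grows exponentially.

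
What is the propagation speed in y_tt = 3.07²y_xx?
Speed = 3.07. Information travels along characteristics x = x₀ ± 3.07t.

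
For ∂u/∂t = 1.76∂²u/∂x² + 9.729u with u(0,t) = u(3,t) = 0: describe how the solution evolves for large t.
u grows unboundedly. Reaction dominates diffusion (r=9.729 > κπ²/L²≈1.93); solution grows exponentially.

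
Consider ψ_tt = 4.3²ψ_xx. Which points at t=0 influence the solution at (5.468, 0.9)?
Domain of dependence: [1.598, 9.338]. Signals travel at speed 4.3, so data within |x - 5.468| ≤ 4.3·0.9 = 3.87 can reach the point.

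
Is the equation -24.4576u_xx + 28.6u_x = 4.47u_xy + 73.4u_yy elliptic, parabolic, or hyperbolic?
Rewriting in standard form: -24.4576u_xx - 4.47u_xy - 73.4u_yy + 28.6u_x = 0. Computing B² - 4AC with A = -24.4576, B = -4.47, C = -73.4: discriminant = -7160.77046 (negative). Answer: elliptic.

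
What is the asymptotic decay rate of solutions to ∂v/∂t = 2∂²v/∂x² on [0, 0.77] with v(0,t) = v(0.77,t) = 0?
Eigenvalues: λₙ = 2n²π²/0.77².
First three modes:
  n=1: λ₁ = 2π²/0.77² ≈ 33.293
  n=2: λ₂ = 8π²/0.77² ≈ 133.171 (4× faster decay)
  n=3: λ₃ = 18π²/0.77² ≈ 299.634 (9× faster decay)
As t → ∞, higher modes decay exponentially faster. The n=1 mode dominates: v ~ c₁ sin(πx/0.77) e^{-λ₁t}.
Decay rate: λ₁ = 2π²/0.77² ≈ 33.293.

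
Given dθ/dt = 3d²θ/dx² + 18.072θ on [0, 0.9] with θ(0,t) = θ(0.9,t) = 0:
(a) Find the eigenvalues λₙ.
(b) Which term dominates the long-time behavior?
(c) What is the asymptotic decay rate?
Eigenvalues: λₙ = 3n²π²/0.9² - 18.072.
First three modes:
  n=1: λ₁ = 3π²/0.9² - 18.072 ≈ 18.482
  n=2: λ₂ = 12π²/0.9² - 18.072 ≈ 128.144
  n=3: λ₃ = 27π²/0.9² - 18.072 ≈ 310.915
Since 3π²/0.9² ≈ 36.554 > 18.072, all λₙ > 0.
The n=1 mode decays slowest → dominates as t → ∞.
Asymptotic: θ ~ c₁ sin(πx/0.9) e^{-λ₁t} with decay rate λ₁ ≈ 18.482.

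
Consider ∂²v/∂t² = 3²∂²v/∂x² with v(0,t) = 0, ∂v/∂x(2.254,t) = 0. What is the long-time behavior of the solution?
As t → ∞, v oscillates (no decay). Energy is conserved; the solution oscillates indefinitely as standing waves.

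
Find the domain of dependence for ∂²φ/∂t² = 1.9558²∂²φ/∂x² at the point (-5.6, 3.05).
Domain of dependence: [-11.56519, 0.36519]. Signals travel at speed 1.9558, so data within |x - -5.6| ≤ 1.9558·3.05 = 5.96519 can reach the point.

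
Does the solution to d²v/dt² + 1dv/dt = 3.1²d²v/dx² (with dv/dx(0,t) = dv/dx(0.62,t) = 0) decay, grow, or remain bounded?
v → constant (steady state). Damping (γ=1) dissipates the nonconstant modes; with Neumann BCs the spatial average obeys M''+γM'=0 and tends to a finite limit.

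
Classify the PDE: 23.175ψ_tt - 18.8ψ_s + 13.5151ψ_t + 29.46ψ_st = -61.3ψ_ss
Rewriting in standard form: 61.3ψ_ss + 29.46ψ_st + 23.175ψ_tt - 18.8ψ_s + 13.5151ψ_t = 0. A = 61.3, B = 29.46, C = 23.175. Discriminant B² - 4AC = -4814.6184. Since -4814.6184 < 0, elliptic.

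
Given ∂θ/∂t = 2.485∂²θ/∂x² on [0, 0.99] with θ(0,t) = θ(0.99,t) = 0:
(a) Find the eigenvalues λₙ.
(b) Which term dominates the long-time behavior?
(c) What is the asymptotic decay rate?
Eigenvalues: λₙ = 2.485n²π²/0.99².
First three modes:
  n=1: λ₁ = 2.485π²/0.99² ≈ 25.024
  n=2: λ₂ = 9.94π²/0.99² ≈ 100.096 (4× faster decay)
  n=3: λ₃ = 22.365π²/0.99² ≈ 225.215 (9× faster decay)
As t → ∞, higher modes decay exponentially faster. The n=1 mode dominates: θ ~ c₁ sin(πx/0.99) e^{-λ₁t}.
Decay rate: λ₁ = 2.485π²/0.99² ≈ 25.024.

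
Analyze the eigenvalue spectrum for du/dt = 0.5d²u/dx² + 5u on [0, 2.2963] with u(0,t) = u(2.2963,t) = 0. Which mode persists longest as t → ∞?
Eigenvalues: λₙ = 0.5n²π²/2.2963² - 5.
First three modes:
  n=1: λ₁ = 0.5π²/2.2963² - 5 ≈ -4.064
  n=2: λ₂ = 2π²/2.2963² - 5 ≈ -1.257
  n=3: λ₃ = 4.5π²/2.2963² - 5 ≈ 3.423
Since 0.5π²/2.2963² ≈ 0.936 < 5, λ₁ < 0.
The n=1 mode grows fastest (−λₙ is largest for n=1) → dominates.
Asymptotic: u ~ c₁ sin(πx/2.2963) e^{4.064t} (exponential growth at rate −λ₁ ≈ 4.064).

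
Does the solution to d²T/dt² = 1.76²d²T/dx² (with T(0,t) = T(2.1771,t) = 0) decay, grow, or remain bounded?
T oscillates (no decay). Energy is conserved; the solution oscillates indefinitely as standing waves.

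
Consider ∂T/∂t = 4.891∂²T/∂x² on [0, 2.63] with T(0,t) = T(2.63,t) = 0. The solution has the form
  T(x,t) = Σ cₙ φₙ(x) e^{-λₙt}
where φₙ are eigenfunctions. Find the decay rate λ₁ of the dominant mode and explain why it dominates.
Eigenvalues: λₙ = 4.891n²π²/2.63².
First three modes:
  n=1: λ₁ = 4.891π²/2.63² ≈ 6.979
  n=2: λ₂ = 19.564π²/2.63² ≈ 27.916 (4× faster decay)
  n=3: λ₃ = 44.019π²/2.63² ≈ 62.81 (9× faster decay)
As t → ∞, higher modes decay exponentially faster. The n=1 mode dominates: T ~ c₁ sin(πx/2.63) e^{-λ₁t}.
Decay rate: λ₁ = 4.891π²/2.63² ≈ 6.979.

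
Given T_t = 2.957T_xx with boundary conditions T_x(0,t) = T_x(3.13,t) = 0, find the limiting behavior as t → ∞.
T → constant (steady state). Heat is conserved (no flux at boundaries); solution approaches the spatial average.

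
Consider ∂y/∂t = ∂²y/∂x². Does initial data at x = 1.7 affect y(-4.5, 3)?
Yes, for any finite x. The heat equation has infinite propagation speed, so all initial data affects all points at any t > 0.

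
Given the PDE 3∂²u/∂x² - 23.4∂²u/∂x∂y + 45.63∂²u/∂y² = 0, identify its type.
The second-order coefficients are A = 3, B = -23.4, C = 45.63. Since B² - 4AC = 0 = 0, this is a parabolic PDE.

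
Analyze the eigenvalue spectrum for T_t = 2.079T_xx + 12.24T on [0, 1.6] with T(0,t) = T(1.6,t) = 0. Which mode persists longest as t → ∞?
Eigenvalues: λₙ = 2.079n²π²/1.6² - 12.24.
First three modes:
  n=1: λ₁ = 2.079π²/1.6² - 12.24 ≈ -4.225
  n=2: λ₂ = 8.316π²/1.6² - 12.24 ≈ 19.821
  n=3: λ₃ = 18.711π²/1.6² - 12.24 ≈ 59.897
Since 2.079π²/1.6² ≈ 8.015 < 12.24, λ₁ < 0.
The n=1 mode grows fastest (−λₙ is largest for n=1) → dominates.
Asymptotic: T ~ c₁ sin(πx/1.6) e^{4.225t} (exponential growth at rate −λ₁ ≈ 4.225).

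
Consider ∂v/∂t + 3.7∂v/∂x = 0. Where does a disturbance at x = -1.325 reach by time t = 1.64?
At x = 4.743. The characteristic carries data from (-1.325, 0) to (4.743, 1.64).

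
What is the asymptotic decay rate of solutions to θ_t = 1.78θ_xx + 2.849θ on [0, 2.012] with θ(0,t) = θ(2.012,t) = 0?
Eigenvalues: λₙ = 1.78n²π²/2.012² - 2.849.
First three modes:
  n=1: λ₁ = 1.78π²/2.012² - 2.849 ≈ 1.491
  n=2: λ₂ = 7.12π²/2.012² - 2.849 ≈ 14.51
  n=3: λ₃ = 16.02π²/2.012² - 2.849 ≈ 36.209
Since 1.78π²/2.012² ≈ 4.34 > 2.849, all λₙ > 0.
The n=1 mode decays slowest → dominates as t → ∞.
Asymptotic: θ ~ c₁ sin(πx/2.012) e^{-λ₁t} with decay rate λ₁ ≈ 1.491.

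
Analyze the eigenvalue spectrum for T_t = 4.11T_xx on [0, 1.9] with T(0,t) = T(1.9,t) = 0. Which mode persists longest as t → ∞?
Eigenvalues: λₙ = 4.11n²π²/1.9².
First three modes:
  n=1: λ₁ = 4.11π²/1.9² ≈ 11.237
  n=2: λ₂ = 16.44π²/1.9² ≈ 44.946 (4× faster decay)
  n=3: λ₃ = 36.99π²/1.9² ≈ 101.129 (9× faster decay)
As t → ∞, higher modes decay exponentially faster. The n=1 mode dominates: T ~ c₁ sin(πx/1.9) e^{-λ₁t}.
Decay rate: λ₁ = 4.11π²/1.9² ≈ 11.237.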